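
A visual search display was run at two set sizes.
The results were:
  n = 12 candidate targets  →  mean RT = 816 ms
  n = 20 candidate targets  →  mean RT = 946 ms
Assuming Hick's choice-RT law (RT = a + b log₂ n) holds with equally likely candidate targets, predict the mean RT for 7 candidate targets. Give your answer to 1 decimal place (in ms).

Solve the two-equation system in a and b:
  b = (946 − 816) / (log₂ 20 − log₂ 12) = 130 / (4.3219 − 3.5850) = 176.399 ms/bit
  a = 816 − 176.399 × 3.5850 = 183.616 ms
Then RT(7) = 183.616 + 176.399 × log₂ 7 = 183.616 + 176.399 × 2.8074 ≈ 678.831 ms.

678.8 ms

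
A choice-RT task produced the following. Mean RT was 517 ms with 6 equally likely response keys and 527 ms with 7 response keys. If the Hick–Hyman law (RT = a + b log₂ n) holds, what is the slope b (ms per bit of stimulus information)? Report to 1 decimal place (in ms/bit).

45.0 ms/bit

Slope: b = (527 − 517) / (log₂ 7 − log₂ 6) = 10/0.2224 = 44.966 ms/bit.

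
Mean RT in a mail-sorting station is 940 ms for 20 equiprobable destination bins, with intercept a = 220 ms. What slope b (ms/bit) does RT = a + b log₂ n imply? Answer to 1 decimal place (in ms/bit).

20 alternatives carry log₂ 20 = 4.3219 bits; the choice cost is 940 − 220 = 720 ms, so b = 720/4.3219 = 166.592 ms/bit.

166.6 ms/bit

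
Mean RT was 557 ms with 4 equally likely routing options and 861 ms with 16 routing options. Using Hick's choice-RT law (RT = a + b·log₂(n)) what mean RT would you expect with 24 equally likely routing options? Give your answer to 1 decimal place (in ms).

Fit slope and intercept:
  b = (861 − 557) / (log₂ 16 − log₂ 4) = 304 / (4 − 2) = 152.000 ms/bit
  a = 557 − 152.000 × 2 = 253.000 ms
Then RT(24) = 253.000 + 152.000 × log₂ 24 = 253.000 + 152.000 × 4.5850 ≈ 949.914 ms.

949.9 ms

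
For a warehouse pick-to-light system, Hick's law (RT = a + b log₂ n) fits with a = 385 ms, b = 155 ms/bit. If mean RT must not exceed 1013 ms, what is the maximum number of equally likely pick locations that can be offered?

16

155·log₂ n ≤ 1013 − 385 = 628, giving log₂ n ≤ 4.0516 and n ≤ 16.583. The largest whole number is 16.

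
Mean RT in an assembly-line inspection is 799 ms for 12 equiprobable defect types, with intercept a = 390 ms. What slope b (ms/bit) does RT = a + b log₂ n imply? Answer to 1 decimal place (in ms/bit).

b = (799 − 390) / log₂(12) = 409 / 3.5850 = 114.088 ms/bit.

114.1 ms/bit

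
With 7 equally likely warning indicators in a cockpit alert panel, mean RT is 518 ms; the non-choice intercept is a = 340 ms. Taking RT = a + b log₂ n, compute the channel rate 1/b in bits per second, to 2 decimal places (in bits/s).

15.77 bits/s

Choice component = 518 − 340 = 178 ms over log₂(7) = 2.8074 bits.
b = 178 / 2.8074 = 63.405 ms/bit, so 1/b = 15.772 bits/s.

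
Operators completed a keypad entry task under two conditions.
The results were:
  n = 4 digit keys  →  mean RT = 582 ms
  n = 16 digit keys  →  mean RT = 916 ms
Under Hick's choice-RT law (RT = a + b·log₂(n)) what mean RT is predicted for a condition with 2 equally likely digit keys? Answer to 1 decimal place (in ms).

415.0 ms

Fit slope and intercept:
  b = (916 − 582) / (log₂ 16 − log₂ 4) = 334 / (4 − 2) = 167.000 ms/bit
  a = 582 − 167.000 × 2 = 248.000 ms
Then RT(2) = 248.000 + 167.000 × log₂ 2 = 248.000 + 167.000 × 1 ≈ 415.000 ms.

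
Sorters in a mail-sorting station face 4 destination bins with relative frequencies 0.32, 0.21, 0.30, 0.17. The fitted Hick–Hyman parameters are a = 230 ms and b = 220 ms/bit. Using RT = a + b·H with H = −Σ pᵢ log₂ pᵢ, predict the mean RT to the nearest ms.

Entropy contributions −pᵢ log₂ pᵢ: 0.5260, 0.4728, 0.5211, 0.4346; sum H = 1.9545 bits.
RT = a + bH = 230 + 220·1.9545 = 660.00 ms.

660 ms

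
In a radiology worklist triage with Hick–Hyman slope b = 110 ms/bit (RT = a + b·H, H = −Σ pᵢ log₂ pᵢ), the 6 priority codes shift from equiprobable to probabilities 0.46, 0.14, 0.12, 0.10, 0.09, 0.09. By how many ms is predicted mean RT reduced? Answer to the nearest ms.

The RT saving is b·ΔH. Equiprobable H₀ = log₂(6) = 2.5850 bits; with the given probabilities H = 2.2370 bits.
b·(H₀ − H) = 110 × (2.5850 − 2.2370) = 38.27 ms.

38 ms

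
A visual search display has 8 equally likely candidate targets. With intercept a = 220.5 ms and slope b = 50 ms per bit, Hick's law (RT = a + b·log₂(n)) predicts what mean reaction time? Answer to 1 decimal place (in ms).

370.5 ms

log₂(8) = 3 bits, so RT = 220.5 + 50 × 3 ≈ 370.500 ms.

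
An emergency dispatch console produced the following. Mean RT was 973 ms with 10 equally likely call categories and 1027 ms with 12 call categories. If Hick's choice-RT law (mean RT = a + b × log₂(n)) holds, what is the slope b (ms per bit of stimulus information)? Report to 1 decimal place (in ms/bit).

The slope on a log₂ axis is (1027 − 973) / (3.5850 − 3.3219) = 205.296 ms/bit.

205.3 ms/bit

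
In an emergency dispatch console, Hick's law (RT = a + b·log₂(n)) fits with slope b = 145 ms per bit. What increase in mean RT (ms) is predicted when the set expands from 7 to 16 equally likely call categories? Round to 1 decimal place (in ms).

172.9 ms

The intercept a cancels: ΔRT = b·(log₂ n₂ − log₂ n₁) = b·log₂(n₂/n₁).
log₂(16) − log₂(7) = 4 − 2.8074 = 1.1926.
ΔRT = 145 × 1.1926 = 172.934 ms.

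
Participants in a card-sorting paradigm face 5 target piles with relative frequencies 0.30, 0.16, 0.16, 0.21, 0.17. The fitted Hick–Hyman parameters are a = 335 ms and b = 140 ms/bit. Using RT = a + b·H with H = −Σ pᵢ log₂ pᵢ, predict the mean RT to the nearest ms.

653 ms

H = 0.30·log₂(1/0.30) + 0.16·log₂(1/0.16) + 0.16·log₂(1/0.16) + 0.21·log₂(1/0.21) + 0.17·log₂(1/0.17) = 2.2745 bits.
RT = 335 + 140 × 2.2745 = 653.43 ms.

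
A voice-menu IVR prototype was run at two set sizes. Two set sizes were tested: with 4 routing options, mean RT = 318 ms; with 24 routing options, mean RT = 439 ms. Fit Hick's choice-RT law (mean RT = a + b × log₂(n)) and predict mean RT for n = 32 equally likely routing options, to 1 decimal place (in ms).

458.4 ms

With log₂ n on the abscissa the relation is linear; from the two conditions:
  b = (439 − 318) / (log₂ 24 − log₂ 4) = 121 / (4.5850 − 2) = 46.809 ms/bit
  a = 318 − 46.809 × 2 = 224.382 ms
Then RT(32) = 224.382 + 46.809 × log₂ 32 = 224.382 + 46.809 × 5 ≈ 458.428 ms.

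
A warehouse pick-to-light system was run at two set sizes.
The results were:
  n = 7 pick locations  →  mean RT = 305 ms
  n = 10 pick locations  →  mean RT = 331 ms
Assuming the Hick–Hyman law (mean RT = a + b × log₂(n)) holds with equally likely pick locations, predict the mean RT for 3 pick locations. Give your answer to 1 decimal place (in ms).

Solve the two-equation system in a and b:
  b = (331 − 305) / (log₂ 10 − log₂ 7) = 26 / (3.3219 − 2.8074) = 50.527 ms/bit
  a = 305 − 50.527 × 2.8074 = 163.152 ms
Then RT(3) = 163.152 + 50.527 × log₂ 3 = 163.152 + 50.527 × 1.5850 ≈ 243.236 ms.

243.2 ms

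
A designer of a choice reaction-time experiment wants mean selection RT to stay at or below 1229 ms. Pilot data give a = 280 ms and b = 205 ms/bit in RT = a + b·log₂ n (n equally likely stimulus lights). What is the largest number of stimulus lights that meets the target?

Set 280 + 205·log₂ n ≤ 1229 → log₂ n ≤ (1229 − 280)/205 = 4.6293.
So n ≤ 2^4.6293 = 24.748; the largest integer n is 24.

24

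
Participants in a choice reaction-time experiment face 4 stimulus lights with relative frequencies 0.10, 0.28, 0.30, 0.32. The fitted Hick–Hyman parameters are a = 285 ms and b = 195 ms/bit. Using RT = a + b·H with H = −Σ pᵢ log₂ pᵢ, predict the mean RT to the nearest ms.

Entropy contributions −pᵢ log₂ pᵢ: 0.3322, 0.5142, 0.5211, 0.5260; sum H = 1.8935 bits.
RT = a + bH = 285 + 195·1.8935 = 654.24 ms.

654 ms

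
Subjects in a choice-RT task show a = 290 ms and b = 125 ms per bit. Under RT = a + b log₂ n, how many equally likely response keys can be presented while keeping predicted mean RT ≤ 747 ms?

12

125·log₂ n ≤ 747 − 290 = 457, giving log₂ n ≤ 3.6560 and n ≤ 12.606. The largest whole number is 12.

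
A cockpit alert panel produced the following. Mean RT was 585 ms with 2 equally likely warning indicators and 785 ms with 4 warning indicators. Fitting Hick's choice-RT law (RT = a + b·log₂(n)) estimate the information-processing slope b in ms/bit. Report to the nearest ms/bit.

200 ms/bit

b = (RT₂ − RT₁)/(log₂ n₂ − log₂ n₁) = (785 − 585)/(2 − 1) = 200 ms/bit.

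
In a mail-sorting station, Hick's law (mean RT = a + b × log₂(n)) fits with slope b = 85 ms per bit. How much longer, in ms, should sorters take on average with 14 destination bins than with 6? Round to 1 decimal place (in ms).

The intercept a cancels: ΔRT = b·(log₂ n₂ − log₂ n₁) = b·log₂(n₂/n₁).
log₂(14) − log₂(6) = 3.8074 − 2.5850 = 1.2224.
ΔRT = 85 × 1.2224 = 103.903 ms.

103.9 ms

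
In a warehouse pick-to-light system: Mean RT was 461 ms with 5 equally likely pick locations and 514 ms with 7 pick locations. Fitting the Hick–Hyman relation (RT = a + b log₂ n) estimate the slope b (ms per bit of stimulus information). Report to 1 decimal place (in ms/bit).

109.2 ms/bit

The slope on a log₂ axis is (514 − 461) / (2.8074 − 2.3219) = 109.182 ms/bit.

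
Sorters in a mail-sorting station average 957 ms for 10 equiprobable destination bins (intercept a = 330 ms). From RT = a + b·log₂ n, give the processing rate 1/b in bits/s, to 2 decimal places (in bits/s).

5.30 bits/s

Choice component = 957 − 330 = 627 ms over log₂(10) = 3.3219 bits.
b = 627 / 3.3219 = 188.746 ms/bit, so 1/b = 5.298 bits/s.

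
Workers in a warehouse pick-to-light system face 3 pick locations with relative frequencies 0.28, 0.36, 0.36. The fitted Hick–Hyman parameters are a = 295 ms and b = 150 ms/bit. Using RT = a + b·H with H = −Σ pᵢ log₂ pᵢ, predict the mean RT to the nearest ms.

Entropy contributions −pᵢ log₂ pᵢ: 0.5142, 0.5306, 0.5306; sum H = 1.5755 bits.
RT = a + bH = 295 + 150·1.5755 = 531.32 ms.

531 ms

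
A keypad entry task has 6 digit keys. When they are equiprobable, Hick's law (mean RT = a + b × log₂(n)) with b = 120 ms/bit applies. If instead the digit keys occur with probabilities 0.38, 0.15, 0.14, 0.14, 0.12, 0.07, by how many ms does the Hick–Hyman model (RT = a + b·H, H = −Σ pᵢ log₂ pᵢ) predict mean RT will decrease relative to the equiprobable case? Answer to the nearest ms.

26 ms

The RT saving is b·ΔH. Equiprobable H₀ = log₂(6) = 2.5850 bits; with the given probabilities H = 2.3708 bits.
b·(H₀ − H) = 120 × (2.5850 − 2.3708) = 25.69 ms.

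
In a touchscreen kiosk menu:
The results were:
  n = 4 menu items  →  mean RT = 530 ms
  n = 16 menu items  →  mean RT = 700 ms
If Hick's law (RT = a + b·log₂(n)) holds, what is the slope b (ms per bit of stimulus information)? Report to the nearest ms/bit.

b = (RT₂ − RT₁)/(log₂ n₂ − log₂ n₁) = (700 − 530)/(4 − 2) = 85 ms/bit.

85 ms/bit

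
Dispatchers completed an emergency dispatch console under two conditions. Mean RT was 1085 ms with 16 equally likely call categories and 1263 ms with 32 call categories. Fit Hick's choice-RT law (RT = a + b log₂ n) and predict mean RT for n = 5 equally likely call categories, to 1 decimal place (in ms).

Fit slope and intercept:
  b = (1263 − 1085) / (log₂ 32 − log₂ 16) = 178 / (5 − 4) = 178.000 ms/bit
  a = 1085 − 178.000 × 4 = 373.000 ms
Then RT(5) = 373.000 + 178.000 × log₂ 5 = 373.000 + 178.000 × 2.3219 ≈ 786.303 ms.

786.3 ms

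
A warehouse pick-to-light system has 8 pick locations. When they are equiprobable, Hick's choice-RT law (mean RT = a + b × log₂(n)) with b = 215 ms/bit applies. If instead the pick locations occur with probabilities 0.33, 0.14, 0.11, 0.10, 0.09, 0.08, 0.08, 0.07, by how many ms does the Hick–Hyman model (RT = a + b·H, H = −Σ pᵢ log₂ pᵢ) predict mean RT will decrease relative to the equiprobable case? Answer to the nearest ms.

49 ms

Equiprobable entropy H₀ = log₂ 8 = 3.0000 bits.
Skewed entropy H = −Σ pᵢ log₂ pᵢ = 2.7716 bits.
ΔRT = b·(H₀ − H) = 215 × 0.2284 = 49.10 ms.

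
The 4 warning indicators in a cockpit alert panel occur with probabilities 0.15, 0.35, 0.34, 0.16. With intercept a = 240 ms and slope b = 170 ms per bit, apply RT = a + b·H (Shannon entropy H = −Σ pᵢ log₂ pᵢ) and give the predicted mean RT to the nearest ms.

Entropy contributions −pᵢ log₂ pᵢ: 0.4105, 0.5301, 0.5292, 0.4230; sum H = 1.8928 bits.
RT = a + bH = 240 + 170·1.8928 = 561.78 ms.

562 ms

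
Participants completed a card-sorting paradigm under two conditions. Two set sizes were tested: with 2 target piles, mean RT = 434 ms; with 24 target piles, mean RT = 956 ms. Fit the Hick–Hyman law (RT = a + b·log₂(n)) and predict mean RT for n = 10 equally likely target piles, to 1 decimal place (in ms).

With log₂ n on the abscissa the relation is linear; from the two conditions:
  b = (956 − 434) / (log₂ 24 − log₂ 2) = 522 / (4.5850 − 1) = 145.608 ms/bit
  a = 434 − 145.608 × 1 = 288.392 ms
Then RT(10) = 288.392 + 145.608 × log₂ 10 = 288.392 + 145.608 × 3.3219 ≈ 772.092 ms.

772.1 ms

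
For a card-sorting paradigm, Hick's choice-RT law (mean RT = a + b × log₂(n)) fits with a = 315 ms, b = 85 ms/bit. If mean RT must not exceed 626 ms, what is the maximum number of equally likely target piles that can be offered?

Information budget: (626 − 315)/85 = 3.6588 bits, so n ≤ 2^3.6588 = 12.630 → at most 12.

12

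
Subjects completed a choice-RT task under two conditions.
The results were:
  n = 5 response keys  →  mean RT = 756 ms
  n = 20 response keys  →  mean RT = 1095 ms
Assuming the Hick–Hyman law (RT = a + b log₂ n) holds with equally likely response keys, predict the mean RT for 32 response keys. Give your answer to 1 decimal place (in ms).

Fit slope and intercept:
  b = (1095 − 756) / (log₂ 20 − log₂ 5) = 339 / (4.3219 − 2.3219) = 169.500 ms/bit
  a = 756 − 169.500 × 2.3219 = 362.433 ms
Then RT(32) = 362.433 + 169.500 × log₂ 32 = 362.433 + 169.500 × 5 ≈ 1209.933 ms.

1209.9 ms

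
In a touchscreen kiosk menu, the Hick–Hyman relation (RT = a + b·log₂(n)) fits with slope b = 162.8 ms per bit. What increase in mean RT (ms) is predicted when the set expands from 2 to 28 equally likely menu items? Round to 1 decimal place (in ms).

619.8 ms

ΔRT = (a + b log₂ n₂) − (a + b log₂ n₁) = b·(log₂ n₂ − log₂ n₁).
log₂(28) − log₂(2) = 4.8074 − 1 = 3.8074.
ΔRT = 162.8 × 3.8074 = 619.837 ms.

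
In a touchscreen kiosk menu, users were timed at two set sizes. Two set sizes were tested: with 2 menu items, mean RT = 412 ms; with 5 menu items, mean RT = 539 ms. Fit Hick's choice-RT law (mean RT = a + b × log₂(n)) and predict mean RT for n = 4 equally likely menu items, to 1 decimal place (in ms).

508.1 ms

With log₂ n on the abscissa the relation is linear; from the two conditions:
  b = (539 − 412) / (log₂ 5 − log₂ 2) = 127 / (2.3219 − 1) = 96.072 ms/bit
  a = 412 − 96.072 × 1 = 315.928 ms
Then RT(4) = 315.928 + 96.072 × log₂ 4 = 315.928 + 96.072 × 2 ≈ 508.072 ms.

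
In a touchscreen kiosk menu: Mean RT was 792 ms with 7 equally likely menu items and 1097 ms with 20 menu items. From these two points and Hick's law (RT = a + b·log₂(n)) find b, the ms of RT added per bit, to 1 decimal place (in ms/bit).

b = (RT₂ − RT₁)/(log₂ n₂ − log₂ n₁) = (1097 − 792)/(4.3219 − 2.8074) = 201.377 ms/bit.

201.4 ms/bit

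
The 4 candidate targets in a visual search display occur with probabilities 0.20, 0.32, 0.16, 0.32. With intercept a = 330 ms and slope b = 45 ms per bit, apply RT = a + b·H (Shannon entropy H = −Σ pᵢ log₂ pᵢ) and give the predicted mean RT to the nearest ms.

417 ms

Entropy contributions −pᵢ log₂ pᵢ: 0.4644, 0.5260, 0.4230, 0.5260; sum H = 1.9395 bits.
RT = a + bH = 330 + 45·1.9395 = 417.28 ms.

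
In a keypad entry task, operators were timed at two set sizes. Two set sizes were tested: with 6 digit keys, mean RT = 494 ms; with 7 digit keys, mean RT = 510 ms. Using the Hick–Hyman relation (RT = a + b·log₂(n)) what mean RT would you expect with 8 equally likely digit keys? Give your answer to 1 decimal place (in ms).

523.9 ms

With log₂ n on the abscissa the relation is linear; from the two conditions:
  b = (510 − 494) / (log₂ 7 − log₂ 6) = 16 / (2.8074 − 2.5850) = 71.945 ms/bit
  a = 494 − 71.945 × 2.5850 = 308.025 ms
Then RT(8) = 308.025 + 71.945 × log₂ 8 = 308.025 + 71.945 × 3 ≈ 523.860 ms.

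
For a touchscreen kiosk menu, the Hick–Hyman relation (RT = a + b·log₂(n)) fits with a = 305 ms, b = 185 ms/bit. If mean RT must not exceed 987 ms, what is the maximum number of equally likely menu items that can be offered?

12

Information budget: (987 − 305)/185 = 3.6865 bits, so n ≤ 2^3.6865 = 12.875 → at most 12.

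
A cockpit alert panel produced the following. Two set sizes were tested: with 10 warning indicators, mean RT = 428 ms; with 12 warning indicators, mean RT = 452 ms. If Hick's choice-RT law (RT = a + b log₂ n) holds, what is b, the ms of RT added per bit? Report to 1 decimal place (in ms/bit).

91.2 ms/bit

Slope: b = (452 − 428) / (log₂ 12 − log₂ 10) = 24/0.2630 = 91.243 ms/bit.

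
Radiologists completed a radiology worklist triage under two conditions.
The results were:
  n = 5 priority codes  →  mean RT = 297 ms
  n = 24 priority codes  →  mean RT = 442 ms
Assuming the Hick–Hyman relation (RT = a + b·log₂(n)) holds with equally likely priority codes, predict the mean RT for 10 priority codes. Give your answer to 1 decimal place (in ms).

Fit slope and intercept:
  b = (442 − 297) / (log₂ 24 − log₂ 5) = 145 / (4.5850 − 2.3219) = 64.073 ms/bit
  a = 297 − 64.073 × 2.3219 = 148.226 ms
Then RT(10) = 148.226 + 64.073 × log₂ 10 = 148.226 + 64.073 × 3.3219 ≈ 361.073 ms.

361.1 ms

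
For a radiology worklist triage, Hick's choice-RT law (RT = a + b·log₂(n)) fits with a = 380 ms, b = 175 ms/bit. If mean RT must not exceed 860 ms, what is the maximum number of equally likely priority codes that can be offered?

6

175·log₂ n ≤ 860 − 380 = 480, giving log₂ n ≤ 2.7429 and n ≤ 6.694. The largest whole number is 6.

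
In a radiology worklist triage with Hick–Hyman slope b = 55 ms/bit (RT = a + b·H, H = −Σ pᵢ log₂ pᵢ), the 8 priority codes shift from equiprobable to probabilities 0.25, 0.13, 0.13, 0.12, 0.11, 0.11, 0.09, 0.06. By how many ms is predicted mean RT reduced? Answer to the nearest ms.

6 ms

Equiprobable entropy H₀ = log₂ 8 = 3.0000 bits.
Skewed entropy H = −Σ pᵢ log₂ pᵢ = 2.8891 bits.
ΔRT = b·(H₀ − H) = 55 × 0.1109 = 6.10 ms.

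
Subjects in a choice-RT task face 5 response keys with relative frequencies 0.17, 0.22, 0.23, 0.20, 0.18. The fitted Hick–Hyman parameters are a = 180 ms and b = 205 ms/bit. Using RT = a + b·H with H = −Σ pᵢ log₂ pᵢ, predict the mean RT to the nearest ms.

Entropy contributions −pᵢ log₂ pᵢ: 0.4346, 0.4806, 0.4877, 0.4644, 0.4453; sum H = 2.3125 bits.
RT = a + bH = 180 + 205·2.3125 = 654.07 ms.

654 ms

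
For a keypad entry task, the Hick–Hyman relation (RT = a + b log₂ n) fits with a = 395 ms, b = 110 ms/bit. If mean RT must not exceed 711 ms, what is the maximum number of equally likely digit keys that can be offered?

Information budget: (711 − 395)/110 = 2.8727 bits, so n ≤ 2^2.8727 = 7.324 → at most 7.

7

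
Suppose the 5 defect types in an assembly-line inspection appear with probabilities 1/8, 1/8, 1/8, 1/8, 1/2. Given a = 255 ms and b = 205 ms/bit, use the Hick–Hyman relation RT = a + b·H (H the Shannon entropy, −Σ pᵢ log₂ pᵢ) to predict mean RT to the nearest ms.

H = −Σ pᵢ log₂ pᵢ = 0.125·3 + 0.125·3 + 0.125·3 + 0.125·3 + 0.5·1 = 2.000 bits.
RT = 255 + 205 × 2.000 = 665.00 ms.

665 ms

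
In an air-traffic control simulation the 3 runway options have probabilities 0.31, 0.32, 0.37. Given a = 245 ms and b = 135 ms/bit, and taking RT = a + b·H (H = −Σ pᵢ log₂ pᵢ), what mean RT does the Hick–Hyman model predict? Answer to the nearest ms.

Entropy contributions −pᵢ log₂ pᵢ: 0.5238, 0.5260, 0.5307; sum H = 1.5806 bits.
RT = a + bH = 245 + 135·1.5806 = 458.38 ms.

458 ms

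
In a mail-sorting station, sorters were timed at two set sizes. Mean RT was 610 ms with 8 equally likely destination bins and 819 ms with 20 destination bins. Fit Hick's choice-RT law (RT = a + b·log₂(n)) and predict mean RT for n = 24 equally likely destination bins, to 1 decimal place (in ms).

860.6 ms

Solve the two-equation system in a and b:
  b = (819 − 610) / (log₂ 20 − log₂ 8) = 209 / (4.3219 − 3) = 158.102 ms/bit
  a = 610 − 158.102 × 3 = 135.693 ms
Then RT(24) = 135.693 + 158.102 × log₂ 24 = 135.693 + 158.102 × 4.5850 ≈ 860.586 ms.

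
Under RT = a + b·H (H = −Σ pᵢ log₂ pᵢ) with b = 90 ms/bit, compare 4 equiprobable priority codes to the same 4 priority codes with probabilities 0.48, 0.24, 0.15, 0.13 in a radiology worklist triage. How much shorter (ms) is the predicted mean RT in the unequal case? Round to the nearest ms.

18 ms

The RT saving is b·ΔH. Equiprobable H₀ = log₂(4) = 2.0000 bits; with the given probabilities H = 1.7956 bits.
b·(H₀ − H) = 90 × (2.0000 − 1.7956) = 18.40 ms.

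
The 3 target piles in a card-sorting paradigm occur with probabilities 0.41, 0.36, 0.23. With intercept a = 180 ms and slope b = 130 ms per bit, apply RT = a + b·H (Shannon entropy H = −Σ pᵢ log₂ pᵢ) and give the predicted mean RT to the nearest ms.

H = 0.41·log₂(1/0.41) + 0.36·log₂(1/0.36) + 0.23·log₂(1/0.23) = 1.5457 bits.
RT = 180 + 130 × 1.5457 = 380.94 ms.

381 ms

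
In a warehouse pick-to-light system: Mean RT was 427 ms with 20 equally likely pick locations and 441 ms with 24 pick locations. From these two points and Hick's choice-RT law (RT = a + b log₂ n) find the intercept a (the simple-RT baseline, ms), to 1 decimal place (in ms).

197.0 ms

b = (RT₂ − RT₁)/(log₂ n₂ − log₂ n₁) = (441 − 427)/(4.5850 − 4.3219) = 53.225 ms/bit.
a = RT₁ − b·log₂ n₁ = 427 − 53.225 × 4.3219 = 196.965 ms.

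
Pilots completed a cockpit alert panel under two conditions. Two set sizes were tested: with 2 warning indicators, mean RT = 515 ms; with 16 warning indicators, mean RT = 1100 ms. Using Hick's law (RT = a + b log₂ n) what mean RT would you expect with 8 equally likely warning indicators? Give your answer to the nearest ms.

Fit slope and intercept:
  b = (1100 − 515) / (log₂ 16 − log₂ 2) = 585 / (4 − 1) = 195 ms/bit
  a = 515 − 195 × 1 = 320 ms
Then RT(8) = 320 + 195 × log₂ 8 = 320 + 195 × 3 ≈ 905.000 ms.

905 ms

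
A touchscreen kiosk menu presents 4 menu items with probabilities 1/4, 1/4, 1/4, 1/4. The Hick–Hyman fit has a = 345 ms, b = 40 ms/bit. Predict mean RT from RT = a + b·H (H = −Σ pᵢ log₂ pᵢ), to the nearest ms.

Each term −pᵢ log₂ pᵢ: 0.25·2 + 0.25·2 + 0.25·2 + 0.25·2; summed, H = 2.000 bits.
Mean RT = a + bH = 345 + 40·2.000 = 425.00 ms.

425 ms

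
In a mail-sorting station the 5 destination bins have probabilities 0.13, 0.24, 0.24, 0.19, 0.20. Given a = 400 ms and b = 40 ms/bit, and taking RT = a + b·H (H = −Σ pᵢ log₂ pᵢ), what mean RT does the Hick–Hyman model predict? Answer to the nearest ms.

492 ms

H = 0.13·log₂(1/0.13) + 0.24·log₂(1/0.24) + 0.24·log₂(1/0.24) + 0.19·log₂(1/0.19) + 0.20·log₂(1/0.20) = 2.2905 bits.
RT = 400 + 40 × 2.2905 = 491.62 ms.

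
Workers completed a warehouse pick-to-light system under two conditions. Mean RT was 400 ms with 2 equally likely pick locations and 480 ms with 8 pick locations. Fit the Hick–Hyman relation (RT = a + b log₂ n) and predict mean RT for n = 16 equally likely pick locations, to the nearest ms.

RT is linear in log₂ n, so two points fix the line:
  b = (480 − 400) / (log₂ 8 − log₂ 2) = 80 / (3 − 1) = 40 ms/bit
  a = 400 − 40 × 1 = 360 ms
Then RT(16) = 360 + 40 × log₂ 16 = 360 + 40 × 4 ≈ 520.000 ms.

520 ms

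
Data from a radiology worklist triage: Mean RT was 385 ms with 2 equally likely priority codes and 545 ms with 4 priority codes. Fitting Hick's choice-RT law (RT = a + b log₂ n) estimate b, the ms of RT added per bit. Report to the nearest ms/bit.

160 ms/bit

b = (RT₂ − RT₁)/(log₂ n₂ − log₂ n₁) = (545 − 385)/(2 − 1) = 160 ms/bit.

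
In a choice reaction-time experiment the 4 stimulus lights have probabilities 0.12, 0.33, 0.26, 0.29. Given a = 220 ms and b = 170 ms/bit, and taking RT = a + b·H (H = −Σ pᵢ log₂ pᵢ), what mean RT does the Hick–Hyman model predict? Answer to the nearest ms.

H = 0.12·log₂(1/0.12) + 0.33·log₂(1/0.33) + 0.26·log₂(1/0.26) + 0.29·log₂(1/0.29) = 1.9181 bits.
RT = 220 + 170 × 1.9181 = 546.07 ms.

546 ms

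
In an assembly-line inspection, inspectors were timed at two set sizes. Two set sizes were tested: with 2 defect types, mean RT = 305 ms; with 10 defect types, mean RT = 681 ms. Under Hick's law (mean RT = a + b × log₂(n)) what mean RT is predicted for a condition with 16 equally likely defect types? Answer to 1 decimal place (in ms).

790.8 ms

RT is linear in log₂ n, so two points fix the line:
  b = (681 − 305) / (log₂ 10 − log₂ 2) = 376 / (3.3219 − 1) = 161.934 ms/bit
  a = 305 − 161.934 × 1 = 143.066 ms
Then RT(16) = 143.066 + 161.934 × log₂ 16 = 143.066 + 161.934 × 4 ≈ 790.803 ms.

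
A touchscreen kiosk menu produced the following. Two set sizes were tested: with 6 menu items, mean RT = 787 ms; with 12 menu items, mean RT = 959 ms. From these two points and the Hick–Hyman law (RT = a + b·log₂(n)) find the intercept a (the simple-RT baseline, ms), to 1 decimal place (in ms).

342.4 ms

b = (RT₂ − RT₁)/(log₂ n₂ − log₂ n₁) = (959 − 787)/(3.5850 − 2.5850) = 172.000 ms/bit.
Intercept: a = 787 − 172.000·log₂(6) = 342.386 ms.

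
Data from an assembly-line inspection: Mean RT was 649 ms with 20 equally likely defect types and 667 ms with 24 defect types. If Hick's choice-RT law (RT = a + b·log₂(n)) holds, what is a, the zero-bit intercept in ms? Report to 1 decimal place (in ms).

353.2 ms

The slope on a log₂ axis is (667 − 649) / (4.5850 − 4.3219) = 68.432 ms/bit.
a = RT₁ − b·log₂ n₁ = 649 − 68.432 × 4.3219 = 353.241 ms.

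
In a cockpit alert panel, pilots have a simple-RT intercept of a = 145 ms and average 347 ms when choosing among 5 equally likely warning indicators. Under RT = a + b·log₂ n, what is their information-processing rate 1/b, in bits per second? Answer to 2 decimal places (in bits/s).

Choice component = 347 − 145 = 202 ms over log₂(5) = 2.3219 bits.
b = 202 / 2.3219 = 86.997 ms/bit, so 1/b = 11.495 bits/s.

11.49 bits/s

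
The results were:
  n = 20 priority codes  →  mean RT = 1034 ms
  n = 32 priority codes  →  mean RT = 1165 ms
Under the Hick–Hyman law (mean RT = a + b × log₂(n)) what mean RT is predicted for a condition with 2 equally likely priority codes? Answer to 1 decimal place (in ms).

392.2 ms

Fit slope and intercept:
  b = (1165 − 1034) / (log₂ 32 − log₂ 20) = 131 / (5 − 4.3219) = 193.195 ms/bit
  a = 1034 − 193.195 × 4.3219 = 199.026 ms
Then RT(2) = 199.026 + 193.195 × log₂ 2 = 199.026 + 193.195 × 1 ≈ 392.221 ms.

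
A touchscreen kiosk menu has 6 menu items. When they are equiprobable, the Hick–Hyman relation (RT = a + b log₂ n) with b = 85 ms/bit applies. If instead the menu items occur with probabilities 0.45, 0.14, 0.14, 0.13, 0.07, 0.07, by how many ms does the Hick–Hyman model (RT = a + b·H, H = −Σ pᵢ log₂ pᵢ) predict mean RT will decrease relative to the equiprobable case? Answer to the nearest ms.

Equiprobable entropy H₀ = log₂ 6 = 2.5850 bits.
Skewed entropy H = −Σ pᵢ log₂ pᵢ = 2.2324 bits.
ΔRT = b·(H₀ − H) = 85 × 0.3526 = 29.97 ms.

30 ms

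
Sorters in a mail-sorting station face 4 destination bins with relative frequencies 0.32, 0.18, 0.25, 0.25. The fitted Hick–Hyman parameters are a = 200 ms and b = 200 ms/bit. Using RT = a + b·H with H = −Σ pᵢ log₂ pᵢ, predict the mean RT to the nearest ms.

Entropy contributions −pᵢ log₂ pᵢ: 0.5260, 0.4453, 0.5000, 0.5000; sum H = 1.9713 bits.
RT = a + bH = 200 + 200·1.9713 = 594.27 ms.

594 ms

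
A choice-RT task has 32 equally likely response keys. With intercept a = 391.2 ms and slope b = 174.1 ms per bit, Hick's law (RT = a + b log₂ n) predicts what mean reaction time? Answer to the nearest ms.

log₂(32) = 5 bits, so RT = 391.2 + 174.1 × 5 ≈ 1261.700 ms.

1262 ms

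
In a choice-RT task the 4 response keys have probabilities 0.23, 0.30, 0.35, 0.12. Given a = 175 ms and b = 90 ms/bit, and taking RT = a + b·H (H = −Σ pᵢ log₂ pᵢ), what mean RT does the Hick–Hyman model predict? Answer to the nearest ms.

Entropy contributions −pᵢ log₂ pᵢ: 0.4877, 0.5211, 0.5301, 0.3671; sum H = 1.9059 bits.
RT = a + bH = 175 + 90·1.9059 = 346.53 ms.

347 ms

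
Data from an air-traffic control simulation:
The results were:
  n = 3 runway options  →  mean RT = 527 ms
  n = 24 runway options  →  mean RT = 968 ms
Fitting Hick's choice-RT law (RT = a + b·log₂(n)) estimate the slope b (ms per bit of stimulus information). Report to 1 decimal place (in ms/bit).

147.0 ms/bit

The slope on a log₂ axis is (968 − 527) / (4.5850 − 1.5850) = 147.000 ms/bit.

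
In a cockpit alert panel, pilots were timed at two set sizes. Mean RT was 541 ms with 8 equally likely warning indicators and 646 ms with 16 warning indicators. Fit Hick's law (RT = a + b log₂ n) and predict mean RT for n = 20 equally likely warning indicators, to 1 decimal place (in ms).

679.8 ms

With log₂ n on the abscissa the relation is linear; from the two conditions:
  b = (646 − 541) / (log₂ 16 − log₂ 8) = 105 / (4 − 3) = 105.000 ms/bit
  a = 541 − 105.000 × 3 = 226.000 ms
Then RT(20) = 226.000 + 105.000 × log₂ 20 = 226.000 + 105.000 × 4.3219 ≈ 679.802 ms.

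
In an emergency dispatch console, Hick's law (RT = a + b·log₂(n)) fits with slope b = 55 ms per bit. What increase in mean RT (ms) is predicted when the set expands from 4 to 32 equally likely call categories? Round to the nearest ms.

Only the slope matters, since a is common to both: ΔRT = b·log₂(n₂/n₁).
log₂(32) − log₂(4) = log₂(32/4) = log₂(8) = 3.
ΔRT = 55 × 3.0000 = 165.000 ms.

165 ms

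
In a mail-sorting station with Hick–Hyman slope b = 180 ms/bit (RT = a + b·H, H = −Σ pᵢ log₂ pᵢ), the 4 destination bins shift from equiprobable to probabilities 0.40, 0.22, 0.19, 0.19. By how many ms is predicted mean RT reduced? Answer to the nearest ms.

14 ms

Equiprobable entropy H₀ = log₂ 4 = 2.0000 bits.
Skewed entropy H = −Σ pᵢ log₂ pᵢ = 1.9198 bits.
ΔRT = b·(H₀ − H) = 180 × 0.0802 = 14.44 ms.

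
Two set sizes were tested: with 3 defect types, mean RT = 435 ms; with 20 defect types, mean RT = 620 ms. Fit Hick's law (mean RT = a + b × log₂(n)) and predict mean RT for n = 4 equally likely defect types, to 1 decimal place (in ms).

463.1 ms

With log₂ n on the abscissa the relation is linear; from the two conditions:
  b = (620 − 435) / (log₂ 20 − log₂ 3) = 185 / (4.3219 − 1.5850) = 67.593 ms/bit
  a = 435 − 67.593 × 1.5850 = 327.867 ms
Then RT(4) = 327.867 + 67.593 × log₂ 4 = 327.867 + 67.593 × 2 ≈ 463.054 ms.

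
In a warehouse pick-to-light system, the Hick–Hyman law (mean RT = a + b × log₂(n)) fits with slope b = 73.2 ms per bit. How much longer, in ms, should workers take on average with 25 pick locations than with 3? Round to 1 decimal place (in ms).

Only the slope matters, since a is common to both: ΔRT = b·log₂(n₂/n₁).
log₂(25) − log₂(3) = 4.6439 − 1.5850 = 3.0589.
ΔRT = 73.2 × 3.0589 = 223.911 ms.

223.9 ms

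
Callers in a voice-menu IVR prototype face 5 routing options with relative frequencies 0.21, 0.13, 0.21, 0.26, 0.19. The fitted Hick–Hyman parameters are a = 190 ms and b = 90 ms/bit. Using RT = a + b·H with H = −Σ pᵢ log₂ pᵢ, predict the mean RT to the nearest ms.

396 ms

H = 0.21·log₂(1/0.21) + 0.13·log₂(1/0.13) + 0.21·log₂(1/0.21) + 0.26·log₂(1/0.26) + 0.19·log₂(1/0.19) = 2.2888 bits.
RT = 190 + 90 × 2.2888 = 395.99 ms.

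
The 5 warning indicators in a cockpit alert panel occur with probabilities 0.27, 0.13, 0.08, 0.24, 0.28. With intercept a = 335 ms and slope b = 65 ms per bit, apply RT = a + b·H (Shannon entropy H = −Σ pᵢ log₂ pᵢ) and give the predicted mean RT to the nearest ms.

H = 0.27·log₂(1/0.27) + 0.13·log₂(1/0.13) + 0.08·log₂(1/0.08) + 0.24·log₂(1/0.24) + 0.28·log₂(1/0.28) = 2.1925 bits.
RT = 335 + 65 × 2.1925 = 477.51 ms.

478 ms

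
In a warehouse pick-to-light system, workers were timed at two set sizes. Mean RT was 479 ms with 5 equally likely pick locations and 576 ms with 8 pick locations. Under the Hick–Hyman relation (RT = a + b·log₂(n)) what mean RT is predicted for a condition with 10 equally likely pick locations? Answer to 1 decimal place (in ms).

622.1 ms

Fit slope and intercept:
  b = (576 − 479) / (log₂ 8 − log₂ 5) = 97 / (3 − 2.3219) = 143.053 ms/bit
  a = 479 − 143.053 × 2.3219 = 146.842 ms
Then RT(10) = 146.842 + 143.053 × log₂ 10 = 146.842 + 143.053 × 3.3219 ≈ 622.053 ms.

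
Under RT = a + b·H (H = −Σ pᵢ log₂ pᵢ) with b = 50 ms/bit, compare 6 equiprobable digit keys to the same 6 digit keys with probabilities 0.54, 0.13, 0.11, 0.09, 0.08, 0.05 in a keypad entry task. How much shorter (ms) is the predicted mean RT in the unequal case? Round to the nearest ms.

28 ms

Equiprobable entropy H₀ = log₂ 6 = 2.5850 bits.
Skewed entropy H = −Σ pᵢ log₂ pᵢ = 2.0332 bits.
ΔRT = b·(H₀ − H) = 50 × 0.5517 = 27.59 ms.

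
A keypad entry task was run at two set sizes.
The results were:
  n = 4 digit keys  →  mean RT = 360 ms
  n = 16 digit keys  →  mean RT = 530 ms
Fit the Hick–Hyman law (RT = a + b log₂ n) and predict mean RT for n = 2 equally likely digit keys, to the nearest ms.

275 ms

Solve the two-equation system in a and b:
  b = (530 − 360) / (log₂ 16 − log₂ 4) = 170 / (4 − 2) = 85 ms/bit
  a = 360 − 85 × 2 = 190 ms
Then RT(2) = 190 + 85 × log₂ 2 = 190 + 85 × 1 ≈ 275.000 ms.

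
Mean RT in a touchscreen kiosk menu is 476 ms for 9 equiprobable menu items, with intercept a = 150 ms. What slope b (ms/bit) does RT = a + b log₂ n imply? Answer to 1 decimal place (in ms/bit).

b = (476 − 150) / log₂(9) = 326 / 3.1699 = 102.842 ms/bit.

102.8 ms/bit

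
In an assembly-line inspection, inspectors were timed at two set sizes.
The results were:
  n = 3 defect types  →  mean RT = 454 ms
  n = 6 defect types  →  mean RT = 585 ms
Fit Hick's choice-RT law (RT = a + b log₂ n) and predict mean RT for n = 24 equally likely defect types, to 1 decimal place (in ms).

847.0 ms

Fit slope and intercept:
  b = (585 − 454) / (log₂ 6 − log₂ 3) = 131 / (2.5850 − 1.5850) = 131.000 ms/bit
  a = 454 − 131.000 × 1.5850 = 246.370 ms
Then RT(24) = 246.370 + 131.000 × log₂ 24 = 246.370 + 131.000 × 4.5850 ≈ 847.000 ms.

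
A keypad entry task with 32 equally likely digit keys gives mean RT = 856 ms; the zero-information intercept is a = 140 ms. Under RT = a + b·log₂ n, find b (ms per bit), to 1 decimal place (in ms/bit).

b = (856 − 140) / log₂(32) = 716 / 5 = 143.200 ms/bit.

143.2 ms/bit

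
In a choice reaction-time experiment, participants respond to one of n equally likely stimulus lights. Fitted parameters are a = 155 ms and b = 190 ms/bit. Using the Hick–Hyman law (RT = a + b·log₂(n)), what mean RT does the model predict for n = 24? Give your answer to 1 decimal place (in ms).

1026.1 ms

log₂(24) = 4.5850 bits, so RT = 155 + 190 × 4.5850 ≈ 1026.143 ms.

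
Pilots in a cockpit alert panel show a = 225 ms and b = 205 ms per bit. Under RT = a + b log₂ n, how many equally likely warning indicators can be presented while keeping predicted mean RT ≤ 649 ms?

4

Information budget: (649 − 225)/205 = 2.0683 bits, so n ≤ 2^2.0683 = 4.194 → at most 4.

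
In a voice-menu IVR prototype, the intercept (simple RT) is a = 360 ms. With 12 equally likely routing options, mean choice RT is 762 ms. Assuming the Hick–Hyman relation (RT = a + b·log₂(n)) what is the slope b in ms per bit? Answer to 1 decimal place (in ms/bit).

112.1 ms/bit

12 alternatives carry log₂ 12 = 3.5850 bits; the choice cost is 762 − 360 = 402 ms, so b = 402/3.5850 = 112.135 ms/bit.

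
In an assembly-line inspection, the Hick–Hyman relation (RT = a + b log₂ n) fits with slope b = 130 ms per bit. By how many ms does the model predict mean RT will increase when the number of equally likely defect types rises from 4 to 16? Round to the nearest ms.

The intercept a cancels: ΔRT = b·(log₂ n₂ − log₂ n₁) = b·log₂(n₂/n₁).
log₂(16) − log₂(4) = log₂(16/4) = log₂(4) = 2.
ΔRT = 130 × 2.0000 = 260.000 ms.

260 ms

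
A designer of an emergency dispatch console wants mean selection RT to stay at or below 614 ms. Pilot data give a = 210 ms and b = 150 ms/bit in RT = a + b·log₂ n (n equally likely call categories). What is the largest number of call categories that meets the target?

Information budget: (614 − 210)/150 = 2.6933 bits, so n ≤ 2^2.6933 = 6.468 → at most 6.

6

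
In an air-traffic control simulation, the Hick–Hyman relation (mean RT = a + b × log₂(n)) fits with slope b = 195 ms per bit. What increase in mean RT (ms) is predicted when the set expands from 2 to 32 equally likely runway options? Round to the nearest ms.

ΔRT = (a + b log₂ n₂) − (a + b log₂ n₁) = b·(log₂ n₂ − log₂ n₁).
log₂(32) − log₂(2) = log₂(32/2) = log₂(16) = 4.
ΔRT = 195 × 4.0000 = 780.000 ms.

780 ms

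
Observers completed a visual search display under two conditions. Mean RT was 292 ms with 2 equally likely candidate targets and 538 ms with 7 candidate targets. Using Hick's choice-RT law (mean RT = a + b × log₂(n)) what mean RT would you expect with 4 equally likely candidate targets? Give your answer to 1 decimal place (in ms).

Solve the two-equation system in a and b:
  b = (538 − 292) / (log₂ 7 − log₂ 2) = 246 / (2.8074 − 1) = 136.111 ms/bit
  a = 292 − 136.111 × 1 = 155.889 ms
Then RT(4) = 155.889 + 136.111 × log₂ 4 = 155.889 + 136.111 × 2 ≈ 428.111 ms.

428.1 ms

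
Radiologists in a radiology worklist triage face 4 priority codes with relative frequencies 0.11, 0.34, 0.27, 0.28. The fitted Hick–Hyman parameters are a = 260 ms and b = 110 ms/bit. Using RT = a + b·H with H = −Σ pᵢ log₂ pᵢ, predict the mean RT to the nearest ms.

469 ms

H = 0.11·log₂(1/0.11) + 0.34·log₂(1/0.34) + 0.27·log₂(1/0.27) + 0.28·log₂(1/0.28) = 1.9037 bits.
RT = 260 + 110 × 1.9037 = 469.41 ms.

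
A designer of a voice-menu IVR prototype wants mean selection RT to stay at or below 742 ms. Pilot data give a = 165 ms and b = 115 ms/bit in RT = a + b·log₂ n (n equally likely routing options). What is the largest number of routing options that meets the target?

115·log₂ n ≤ 742 − 165 = 577, giving log₂ n ≤ 5.0174 and n ≤ 32.388. The largest whole number is 32.

32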